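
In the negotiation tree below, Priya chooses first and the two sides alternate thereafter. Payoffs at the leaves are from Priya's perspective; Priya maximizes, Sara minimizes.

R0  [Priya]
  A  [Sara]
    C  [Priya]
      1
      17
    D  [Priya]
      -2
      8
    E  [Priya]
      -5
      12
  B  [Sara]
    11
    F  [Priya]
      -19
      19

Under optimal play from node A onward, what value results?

C (Priya): max(1, 17) = 17
D (Priya): max(-2, 8) = 8
E (Priya): max(-5, 12) = 12
A (Sara): min(17, 8, 12) = 8

8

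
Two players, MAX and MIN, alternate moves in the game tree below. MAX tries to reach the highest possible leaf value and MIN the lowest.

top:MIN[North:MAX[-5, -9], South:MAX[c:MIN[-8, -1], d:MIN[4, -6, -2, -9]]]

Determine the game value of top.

-8

North (MAX): max(-5, -9) = -5
c (MIN): min(-8, -1) = -8
d (MIN): min(4, -6, -2, -9) = -9
South (MAX): max(-8, -9) = -8
top (MIN): min(-5, -8) = -8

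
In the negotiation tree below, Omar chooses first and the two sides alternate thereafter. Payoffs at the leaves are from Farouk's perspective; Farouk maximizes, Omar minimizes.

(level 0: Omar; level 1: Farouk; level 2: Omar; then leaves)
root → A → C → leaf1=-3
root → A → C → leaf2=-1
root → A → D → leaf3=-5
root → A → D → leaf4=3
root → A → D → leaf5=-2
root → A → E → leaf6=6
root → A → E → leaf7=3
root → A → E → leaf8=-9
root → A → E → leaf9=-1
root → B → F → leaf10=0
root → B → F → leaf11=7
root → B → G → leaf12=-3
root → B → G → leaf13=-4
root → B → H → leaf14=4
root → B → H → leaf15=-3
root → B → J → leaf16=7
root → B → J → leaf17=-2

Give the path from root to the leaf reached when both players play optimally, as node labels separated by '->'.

root -> A -> C -> leaf1

C (Omar): min(-3, -1) = -3
D (Omar): min(-5, 3, -2) = -5
E (Omar): min(6, 3, -9, -1) = -9
A (Farouk): max(-3, -5, -9) = -3
F (Omar): min(0, 7) = 0
G (Omar): min(-3, -4) = -4
H (Omar): min(4, -3) = -3
J (Omar): min(7, -2) = -2
B (Farouk): max(0, -4, -3, -2) = 0
root (Omar): min(-3, 0) = -3
At root, Omar picks A (lowest: -3).
At A, Farouk picks C (highest: -3).
At C, Omar picks leaf1 (lowest: -3).
Terminal value -3.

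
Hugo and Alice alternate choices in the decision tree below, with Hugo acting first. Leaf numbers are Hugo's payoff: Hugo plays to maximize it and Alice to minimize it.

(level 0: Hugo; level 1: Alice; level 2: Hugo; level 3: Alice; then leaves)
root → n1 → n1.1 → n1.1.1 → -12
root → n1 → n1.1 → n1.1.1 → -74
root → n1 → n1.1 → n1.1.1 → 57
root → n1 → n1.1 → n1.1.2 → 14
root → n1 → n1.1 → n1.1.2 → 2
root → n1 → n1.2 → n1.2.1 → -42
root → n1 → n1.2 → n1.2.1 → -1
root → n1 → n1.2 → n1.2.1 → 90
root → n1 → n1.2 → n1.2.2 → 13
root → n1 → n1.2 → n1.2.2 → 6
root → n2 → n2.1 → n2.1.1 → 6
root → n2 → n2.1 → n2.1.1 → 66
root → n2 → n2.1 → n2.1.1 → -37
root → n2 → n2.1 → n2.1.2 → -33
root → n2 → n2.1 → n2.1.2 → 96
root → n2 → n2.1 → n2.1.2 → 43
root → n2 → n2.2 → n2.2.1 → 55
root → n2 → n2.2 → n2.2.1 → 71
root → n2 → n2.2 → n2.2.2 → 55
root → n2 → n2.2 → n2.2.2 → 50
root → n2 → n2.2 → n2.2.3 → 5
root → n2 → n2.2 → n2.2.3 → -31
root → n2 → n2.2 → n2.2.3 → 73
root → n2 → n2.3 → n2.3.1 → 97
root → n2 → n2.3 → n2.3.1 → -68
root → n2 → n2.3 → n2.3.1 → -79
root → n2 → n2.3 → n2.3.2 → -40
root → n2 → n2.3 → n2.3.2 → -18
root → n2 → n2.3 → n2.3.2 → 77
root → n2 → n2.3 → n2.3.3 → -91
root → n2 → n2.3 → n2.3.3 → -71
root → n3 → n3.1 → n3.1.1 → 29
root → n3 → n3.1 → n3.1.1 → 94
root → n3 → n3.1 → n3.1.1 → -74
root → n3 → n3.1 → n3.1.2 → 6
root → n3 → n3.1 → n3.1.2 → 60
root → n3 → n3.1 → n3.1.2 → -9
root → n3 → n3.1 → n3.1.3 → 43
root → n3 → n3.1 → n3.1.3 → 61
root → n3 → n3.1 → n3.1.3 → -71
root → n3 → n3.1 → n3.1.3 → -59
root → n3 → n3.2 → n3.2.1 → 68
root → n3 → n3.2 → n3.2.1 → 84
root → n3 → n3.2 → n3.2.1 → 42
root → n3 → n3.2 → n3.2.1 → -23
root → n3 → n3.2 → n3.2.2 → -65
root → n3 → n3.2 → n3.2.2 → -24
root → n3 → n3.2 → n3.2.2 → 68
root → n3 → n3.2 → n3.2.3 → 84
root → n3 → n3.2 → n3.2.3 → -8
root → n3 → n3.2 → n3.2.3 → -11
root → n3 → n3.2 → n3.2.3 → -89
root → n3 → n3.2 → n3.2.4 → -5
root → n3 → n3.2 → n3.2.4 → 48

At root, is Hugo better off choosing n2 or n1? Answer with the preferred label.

n2.1.1 (Alice): min(6, 66, -37) = -37
n2.1.2 (Alice): min(-33, 96, 43) = -33
n2.1 (Hugo): max(-37, -33) = -33
n2.2.1 (Alice): min(55, 71) = 55
n2.2.2 (Alice): min(55, 50) = 50
n2.2.3 (Alice): min(5, -31, 73) = -31
n2.2 (Hugo): max(55, 50, -31) = 55
n2.3.1 (Alice): min(97, -68, -79) = -79
n2.3.2 (Alice): min(-40, -18, 77) = -40
n2.3.3 (Alice): min(-91, -71) = -91
n2.3 (Hugo): max(-79, -40, -91) = -40
n2 (Alice): min(-33, 55, -40) = -40
n1.1.1 (Alice): min(-12, -74, 57) = -74
n1.1.2 (Alice): min(14, 2) = 2
n1.1 (Hugo): max(-74, 2) = 2
n1.2.1 (Alice): min(-42, -1, 90) = -42
n1.2.2 (Alice): min(13, 6) = 6
n1.2 (Hugo): max(-42, 6) = 6
n1 (Alice): min(2, 6) = 2
Hugo prefers the higher value; n2=-40, n1=2. n1 is better since 2 > -40.

n1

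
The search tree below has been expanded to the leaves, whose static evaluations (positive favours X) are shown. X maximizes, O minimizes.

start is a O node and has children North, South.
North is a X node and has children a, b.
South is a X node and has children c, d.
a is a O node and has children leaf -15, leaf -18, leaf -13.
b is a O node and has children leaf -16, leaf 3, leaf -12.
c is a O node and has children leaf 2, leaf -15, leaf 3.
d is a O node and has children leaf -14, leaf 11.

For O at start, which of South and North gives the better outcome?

North

c (O): min(2, -15, 3) = -15
d (O): min(-14, 11) = -14
South (X): max(-15, -14) = -14
a (O): min(-15, -18, -13) = -18
b (O): min(-16, 3, -12) = -16
North (X): max(-18, -16) = -16
O prefers the lower value; South=-14, North=-16. North is better since -16 < -14.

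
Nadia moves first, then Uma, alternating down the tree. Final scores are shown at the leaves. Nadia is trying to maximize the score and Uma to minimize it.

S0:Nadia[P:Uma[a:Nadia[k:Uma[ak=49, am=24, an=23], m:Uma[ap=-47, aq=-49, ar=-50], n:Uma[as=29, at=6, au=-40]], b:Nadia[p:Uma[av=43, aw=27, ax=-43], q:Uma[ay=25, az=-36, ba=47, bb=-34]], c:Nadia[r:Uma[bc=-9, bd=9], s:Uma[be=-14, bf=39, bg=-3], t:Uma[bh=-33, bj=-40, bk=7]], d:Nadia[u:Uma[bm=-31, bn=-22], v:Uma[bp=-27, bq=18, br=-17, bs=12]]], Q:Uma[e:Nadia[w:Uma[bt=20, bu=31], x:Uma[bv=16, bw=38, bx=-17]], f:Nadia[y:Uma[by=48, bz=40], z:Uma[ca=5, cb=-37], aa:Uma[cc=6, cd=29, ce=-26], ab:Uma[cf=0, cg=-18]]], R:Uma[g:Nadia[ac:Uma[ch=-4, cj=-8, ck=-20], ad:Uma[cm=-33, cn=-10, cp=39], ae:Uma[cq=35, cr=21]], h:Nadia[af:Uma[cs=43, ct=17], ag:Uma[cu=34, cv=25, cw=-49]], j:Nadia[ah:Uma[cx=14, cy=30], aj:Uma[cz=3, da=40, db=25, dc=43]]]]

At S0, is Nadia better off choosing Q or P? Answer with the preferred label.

Q

w (Uma): min(20, 31) = 20
x (Uma): min(16, 38, -17) = -17
e (Nadia): max(20, -17) = 20
y (Uma): min(48, 40) = 40
z (Uma): min(5, -37) = -37
aa (Uma): min(6, 29, -26) = -26
ab (Uma): min(0, -18) = -18
f (Nadia): max(40, -37, -26, -18) = 40
Q (Uma): min(20, 40) = 20
k (Uma): min(49, 24, 23) = 23
m (Uma): min(-47, -49, -50) = -50
n (Uma): min(29, 6, -40) = -40
a (Nadia): max(23, -50, -40) = 23
p (Uma): min(43, 27, -43) = -43
q (Uma): min(25, -36, 47, -34) = -36
b (Nadia): max(-43, -36) = -36
r (Uma): min(-9, 9) = -9
s (Uma): min(-14, 39, -3) = -14
t (Uma): min(-33, -40, 7) = -40
c (Nadia): max(-9, -14, -40) = -9
u (Uma): min(-31, -22) = -31
v (Uma): min(-27, 18, -17, 12) = -27
d (Nadia): max(-31, -27) = -27
P (Uma): min(23, -36, -9, -27) = -36
Nadia prefers the higher value; Q=20, P=-36. Q is better since 20 > -36.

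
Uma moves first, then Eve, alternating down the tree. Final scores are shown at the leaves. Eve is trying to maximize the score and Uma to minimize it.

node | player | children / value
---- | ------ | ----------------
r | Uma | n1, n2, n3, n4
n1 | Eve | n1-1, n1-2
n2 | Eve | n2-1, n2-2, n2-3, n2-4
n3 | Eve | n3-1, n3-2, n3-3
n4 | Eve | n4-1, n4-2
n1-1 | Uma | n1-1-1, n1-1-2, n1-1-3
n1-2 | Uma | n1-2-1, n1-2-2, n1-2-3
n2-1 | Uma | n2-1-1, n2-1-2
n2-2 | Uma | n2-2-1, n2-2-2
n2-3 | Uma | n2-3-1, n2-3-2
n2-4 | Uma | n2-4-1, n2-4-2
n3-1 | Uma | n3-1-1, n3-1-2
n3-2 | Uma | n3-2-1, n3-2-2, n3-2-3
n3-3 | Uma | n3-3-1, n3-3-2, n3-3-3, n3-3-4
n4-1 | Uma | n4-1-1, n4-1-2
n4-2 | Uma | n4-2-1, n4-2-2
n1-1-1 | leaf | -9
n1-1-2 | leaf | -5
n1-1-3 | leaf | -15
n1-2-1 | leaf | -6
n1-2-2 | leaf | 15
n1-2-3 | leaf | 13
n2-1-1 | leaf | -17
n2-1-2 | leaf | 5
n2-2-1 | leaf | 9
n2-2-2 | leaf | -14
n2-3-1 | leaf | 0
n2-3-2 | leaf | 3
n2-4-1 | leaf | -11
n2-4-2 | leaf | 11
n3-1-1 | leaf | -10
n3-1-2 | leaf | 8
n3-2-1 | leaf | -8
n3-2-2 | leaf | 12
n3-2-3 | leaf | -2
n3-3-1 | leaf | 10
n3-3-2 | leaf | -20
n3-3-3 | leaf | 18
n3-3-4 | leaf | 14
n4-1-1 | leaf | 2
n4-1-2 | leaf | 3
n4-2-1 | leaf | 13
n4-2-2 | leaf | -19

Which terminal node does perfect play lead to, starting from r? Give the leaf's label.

n3-2-1

n1-1 (Uma): min(-9, -5, -15) = -15
n1-2 (Uma): min(-6, 15, 13) = -6
n1 (Eve): max(-15, -6) = -6
n2-1 (Uma): min(-17, 5) = -17
n2-2 (Uma): min(9, -14) = -14
n2-3 (Uma): min(0, 3) = 0
n2-4 (Uma): min(-11, 11) = -11
n2 (Eve): max(-17, -14, 0, -11) = 0
n3-1 (Uma): min(-10, 8) = -10
n3-2 (Uma): min(-8, 12, -2) = -8
n3-3 (Uma): min(10, -20, 18, 14) = -20
n3 (Eve): max(-10, -8, -20) = -8
n4-1 (Uma): min(2, 3) = 2
n4-2 (Uma): min(13, -19) = -19
n4 (Eve): max(2, -19) = 2
r (Uma): min(-6, 0, -8, 2) = -8
At r, Uma picks n3 (lowest: -8).
At n3, Eve picks n3-2 (highest: -8).
At n3-2, Uma picks n3-2-1 (lowest: -8).
Terminal value -8.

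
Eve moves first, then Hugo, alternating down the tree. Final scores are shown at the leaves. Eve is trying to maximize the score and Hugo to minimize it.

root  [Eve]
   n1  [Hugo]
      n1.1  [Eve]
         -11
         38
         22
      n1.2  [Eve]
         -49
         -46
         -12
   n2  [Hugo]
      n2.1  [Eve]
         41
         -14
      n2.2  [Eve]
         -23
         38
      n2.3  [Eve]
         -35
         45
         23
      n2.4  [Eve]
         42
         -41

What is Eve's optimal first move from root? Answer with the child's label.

n1.1 (Eve): max(-11, 38, 22) = 38
n1.2 (Eve): max(-49, -46, -12) = -12
n1 (Hugo): min(38, -12) = -12
n2.1 (Eve): max(41, -14) = 41
n2.2 (Eve): max(-23, 38) = 38
n2.3 (Eve): max(-35, 45, 23) = 45
n2.4 (Eve): max(42, -41) = 42
n2 (Hugo): min(41, 38, 45, 42) = 38
root (Eve): max(-12, 38) = 38
Eve at root wants the highest of {n1=-12, n2=38}, so chooses n2.

n2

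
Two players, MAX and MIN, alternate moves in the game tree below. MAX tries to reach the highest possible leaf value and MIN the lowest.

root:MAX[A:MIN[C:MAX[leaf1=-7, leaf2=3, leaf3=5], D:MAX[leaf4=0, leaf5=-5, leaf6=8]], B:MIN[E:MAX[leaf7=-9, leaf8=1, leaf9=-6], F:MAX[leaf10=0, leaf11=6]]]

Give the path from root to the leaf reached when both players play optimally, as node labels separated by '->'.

C (MAX): max(-7, 3, 5) = 5
D (MAX): max(0, -5, 8) = 8
A (MIN): min(5, 8) = 5
E (MAX): max(-9, 1, -6) = 1
F (MAX): max(0, 6) = 6
B (MIN): min(1, 6) = 1
root (MAX): max(5, 1) = 5
At root, MAX picks A (highest: 5).
At A, MIN picks C (lowest: 5).
At C, MAX picks leaf3 (highest: 5).
Terminal value 5.

root -> A -> C -> leaf3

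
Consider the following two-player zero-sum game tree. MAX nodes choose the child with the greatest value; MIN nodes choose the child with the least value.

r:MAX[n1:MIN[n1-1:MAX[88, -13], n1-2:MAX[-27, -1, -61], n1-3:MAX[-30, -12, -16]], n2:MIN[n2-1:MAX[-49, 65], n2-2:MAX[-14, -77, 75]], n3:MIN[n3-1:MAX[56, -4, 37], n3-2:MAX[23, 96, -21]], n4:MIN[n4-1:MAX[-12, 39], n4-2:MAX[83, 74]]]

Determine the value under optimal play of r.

65

n1-1 (MAX): max(88, -13) = 88
n1-2 (MAX): max(-27, -1, -61) = -1
n1-3 (MAX): max(-30, -12, -16) = -12
n1 (MIN): min(88, -1, -12) = -12
n2-1 (MAX): max(-49, 65) = 65
n2-2 (MAX): max(-14, -77, 75) = 75
n2 (MIN): min(65, 75) = 65
n3-1 (MAX): max(56, -4, 37) = 56
n3-2 (MAX): max(23, 96, -21) = 96
n3 (MIN): min(56, 96) = 56
n4-1 (MAX): max(-12, 39) = 39
n4-2 (MAX): max(83, 74) = 83
n4 (MIN): min(39, 83) = 39
r (MAX): max(-12, 65, 56, 39) = 65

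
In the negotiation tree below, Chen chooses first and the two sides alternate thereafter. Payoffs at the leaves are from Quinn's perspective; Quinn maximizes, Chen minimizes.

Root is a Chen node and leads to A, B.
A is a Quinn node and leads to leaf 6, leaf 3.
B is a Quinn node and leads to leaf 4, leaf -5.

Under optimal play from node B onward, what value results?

B (Quinn): max(4, -5) = 4

4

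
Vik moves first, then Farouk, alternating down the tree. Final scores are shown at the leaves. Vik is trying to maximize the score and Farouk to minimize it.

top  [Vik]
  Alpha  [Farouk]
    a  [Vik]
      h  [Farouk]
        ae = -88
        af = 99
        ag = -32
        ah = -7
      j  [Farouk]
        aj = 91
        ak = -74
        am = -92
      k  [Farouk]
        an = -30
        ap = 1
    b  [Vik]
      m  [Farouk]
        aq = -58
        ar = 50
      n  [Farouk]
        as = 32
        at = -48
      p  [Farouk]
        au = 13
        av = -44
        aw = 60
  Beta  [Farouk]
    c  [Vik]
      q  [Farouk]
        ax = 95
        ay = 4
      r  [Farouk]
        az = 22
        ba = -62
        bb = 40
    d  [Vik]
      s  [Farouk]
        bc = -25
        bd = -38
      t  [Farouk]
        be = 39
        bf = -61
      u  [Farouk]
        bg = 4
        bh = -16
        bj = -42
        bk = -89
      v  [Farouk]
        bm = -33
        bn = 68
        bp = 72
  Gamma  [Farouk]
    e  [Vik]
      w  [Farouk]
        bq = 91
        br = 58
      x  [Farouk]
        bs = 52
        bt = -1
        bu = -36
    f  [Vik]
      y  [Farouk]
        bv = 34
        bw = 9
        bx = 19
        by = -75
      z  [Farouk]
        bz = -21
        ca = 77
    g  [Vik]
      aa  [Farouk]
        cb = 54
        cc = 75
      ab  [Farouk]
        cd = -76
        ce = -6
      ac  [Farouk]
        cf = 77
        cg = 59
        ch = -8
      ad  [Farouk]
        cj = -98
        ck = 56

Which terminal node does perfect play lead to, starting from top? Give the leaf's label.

h (Farouk): min(-88, 99, -32, -7) = -88
j (Farouk): min(91, -74, -92) = -92
k (Farouk): min(-30, 1) = -30
a (Vik): max(-88, -92, -30) = -30
m (Farouk): min(-58, 50) = -58
n (Farouk): min(32, -48) = -48
p (Farouk): min(13, -44, 60) = -44
b (Vik): max(-58, -48, -44) = -44
Alpha (Farouk): min(-30, -44) = -44
q (Farouk): min(95, 4) = 4
r (Farouk): min(22, -62, 40) = -62
c (Vik): max(4, -62) = 4
s (Farouk): min(-25, -38) = -38
t (Farouk): min(39, -61) = -61
u (Farouk): min(4, -16, -42, -89) = -89
v (Farouk): min(-33, 68, 72) = -33
d (Vik): max(-38, -61, -89, -33) = -33
Beta (Farouk): min(4, -33) = -33
w (Farouk): min(91, 58) = 58
x (Farouk): min(52, -1, -36) = -36
e (Vik): max(58, -36) = 58
y (Farouk): min(34, 9, 19, -75) = -75
z (Farouk): min(-21, 77) = -21
f (Vik): max(-75, -21) = -21
aa (Farouk): min(54, 75) = 54
ab (Farouk): min(-76, -6) = -76
ac (Farouk): min(77, 59, -8) = -8
ad (Farouk): min(-98, 56) = -98
g (Vik): max(54, -76, -8, -98) = 54
Gamma (Farouk): min(58, -21, 54) = -21
top (Vik): max(-44, -33, -21) = -21
At top, Vik picks Gamma (highest: -21).
At Gamma, Farouk picks f (lowest: -21).
At f, Vik picks z (highest: -21).
At z, Farouk picks bz (lowest: -21).
Terminal value -21.

bz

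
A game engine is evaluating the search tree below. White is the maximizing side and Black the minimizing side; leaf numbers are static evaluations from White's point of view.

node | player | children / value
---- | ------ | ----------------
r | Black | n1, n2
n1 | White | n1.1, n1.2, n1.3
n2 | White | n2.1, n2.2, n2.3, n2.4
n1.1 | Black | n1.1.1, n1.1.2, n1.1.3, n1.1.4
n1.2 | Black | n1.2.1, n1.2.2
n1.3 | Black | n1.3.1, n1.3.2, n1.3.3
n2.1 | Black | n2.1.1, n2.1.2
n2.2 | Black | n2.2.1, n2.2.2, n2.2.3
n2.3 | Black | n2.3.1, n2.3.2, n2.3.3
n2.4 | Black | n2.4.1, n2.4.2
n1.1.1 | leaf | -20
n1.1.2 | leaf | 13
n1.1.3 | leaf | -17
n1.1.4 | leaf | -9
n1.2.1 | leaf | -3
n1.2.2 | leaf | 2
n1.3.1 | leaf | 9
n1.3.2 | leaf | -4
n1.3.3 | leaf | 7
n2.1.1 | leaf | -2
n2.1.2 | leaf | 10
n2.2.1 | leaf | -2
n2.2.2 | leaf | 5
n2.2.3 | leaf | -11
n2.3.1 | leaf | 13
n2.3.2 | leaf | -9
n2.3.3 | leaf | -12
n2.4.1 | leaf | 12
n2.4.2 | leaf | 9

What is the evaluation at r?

-3

n1.1 (Black): min(-20, 13, -17, -9) = -20
n1.2 (Black): min(-3, 2) = -3
n1.3 (Black): min(9, -4, 7) = -4
n1 (White): max(-20, -3, -4) = -3
n2.1 (Black): min(-2, 10) = -2
n2.2 (Black): min(-2, 5, -11) = -11
n2.3 (Black): min(13, -9, -12) = -12
n2.4 (Black): min(12, 9) = 9
n2 (White): max(-2, -11, -12, 9) = 9
r (Black): min(-3, 9) = -3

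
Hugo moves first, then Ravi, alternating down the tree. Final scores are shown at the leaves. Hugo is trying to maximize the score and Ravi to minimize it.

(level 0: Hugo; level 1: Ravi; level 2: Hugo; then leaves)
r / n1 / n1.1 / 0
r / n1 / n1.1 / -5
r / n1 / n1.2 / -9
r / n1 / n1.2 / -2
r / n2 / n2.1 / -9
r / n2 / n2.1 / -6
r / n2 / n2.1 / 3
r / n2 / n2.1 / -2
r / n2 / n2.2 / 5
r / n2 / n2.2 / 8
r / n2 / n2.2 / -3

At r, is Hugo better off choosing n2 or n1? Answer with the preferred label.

n2.1 (Hugo): max(-9, -6, 3, -2) = 3
n2.2 (Hugo): max(5, 8, -3) = 8
n2 (Ravi): min(3, 8) = 3
n1.1 (Hugo): max(0, -5) = 0
n1.2 (Hugo): max(-9, -2) = -2
n1 (Ravi): min(0, -2) = -2
Hugo prefers the higher value; n2=3, n1=-2. n2 is better since 3 > -2.

n2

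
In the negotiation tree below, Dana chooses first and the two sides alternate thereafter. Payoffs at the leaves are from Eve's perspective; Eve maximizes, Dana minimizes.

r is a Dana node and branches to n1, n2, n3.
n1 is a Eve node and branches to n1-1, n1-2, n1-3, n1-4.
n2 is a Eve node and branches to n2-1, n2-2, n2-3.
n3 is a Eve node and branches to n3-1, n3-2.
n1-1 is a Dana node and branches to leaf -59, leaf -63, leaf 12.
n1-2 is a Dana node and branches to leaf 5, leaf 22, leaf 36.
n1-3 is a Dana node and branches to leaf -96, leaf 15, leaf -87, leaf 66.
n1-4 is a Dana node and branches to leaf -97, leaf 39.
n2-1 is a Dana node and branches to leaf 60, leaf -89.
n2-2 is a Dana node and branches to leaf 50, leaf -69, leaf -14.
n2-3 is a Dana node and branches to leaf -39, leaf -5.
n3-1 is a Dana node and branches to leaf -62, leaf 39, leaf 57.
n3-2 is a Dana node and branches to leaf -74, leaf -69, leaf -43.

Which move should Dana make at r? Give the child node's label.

n3

n1-1 (Dana): min(-59, -63, 12) = -63
n1-2 (Dana): min(5, 22, 36) = 5
n1-3 (Dana): min(-96, 15, -87, 66) = -96
n1-4 (Dana): min(-97, 39) = -97
n1 (Eve): max(-63, 5, -96, -97) = 5
n2-1 (Dana): min(60, -89) = -89
n2-2 (Dana): min(50, -69, -14) = -69
n2-3 (Dana): min(-39, -5) = -39
n2 (Eve): max(-89, -69, -39) = -39
n3-1 (Dana): min(-62, 39, 57) = -62
n3-2 (Dana): min(-74, -69, -43) = -74
n3 (Eve): max(-62, -74) = -62
r (Dana): min(5, -39, -62) = -62
Dana at r wants the lowest of {n1=5, n2=-39, n3=-62}, so chooses n3.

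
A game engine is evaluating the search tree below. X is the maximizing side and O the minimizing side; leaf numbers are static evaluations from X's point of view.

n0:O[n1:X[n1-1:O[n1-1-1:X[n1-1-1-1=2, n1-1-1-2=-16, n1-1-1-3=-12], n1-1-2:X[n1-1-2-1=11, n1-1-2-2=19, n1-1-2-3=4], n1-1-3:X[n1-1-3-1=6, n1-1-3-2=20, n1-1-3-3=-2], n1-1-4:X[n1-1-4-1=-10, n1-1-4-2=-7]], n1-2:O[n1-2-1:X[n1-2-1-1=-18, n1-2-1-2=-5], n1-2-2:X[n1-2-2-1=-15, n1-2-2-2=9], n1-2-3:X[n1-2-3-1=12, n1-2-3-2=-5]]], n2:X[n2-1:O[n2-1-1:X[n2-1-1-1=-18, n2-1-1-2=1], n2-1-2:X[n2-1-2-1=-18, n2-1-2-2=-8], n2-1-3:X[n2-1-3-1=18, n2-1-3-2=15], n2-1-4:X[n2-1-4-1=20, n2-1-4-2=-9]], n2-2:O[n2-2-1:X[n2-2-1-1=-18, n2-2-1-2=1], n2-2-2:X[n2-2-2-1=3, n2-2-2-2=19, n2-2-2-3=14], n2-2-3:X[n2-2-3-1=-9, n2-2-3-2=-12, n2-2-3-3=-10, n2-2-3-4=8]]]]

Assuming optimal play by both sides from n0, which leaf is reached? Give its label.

n1-1-1 (X): max(2, -16, -12) = 2
n1-1-2 (X): max(11, 19, 4) = 19
n1-1-3 (X): max(6, 20, -2) = 20
n1-1-4 (X): max(-10, -7) = -7
n1-1 (O): min(2, 19, 20, -7) = -7
n1-2-1 (X): max(-18, -5) = -5
n1-2-2 (X): max(-15, 9) = 9
n1-2-3 (X): max(12, -5) = 12
n1-2 (O): min(-5, 9, 12) = -5
n1 (X): max(-7, -5) = -5
n2-1-1 (X): max(-18, 1) = 1
n2-1-2 (X): max(-18, -8) = -8
n2-1-3 (X): max(18, 15) = 18
n2-1-4 (X): max(20, -9) = 20
n2-1 (O): min(1, -8, 18, 20) = -8
n2-2-1 (X): max(-18, 1) = 1
n2-2-2 (X): max(3, 19, 14) = 19
n2-2-3 (X): max(-9, -12, -10, 8) = 8
n2-2 (O): min(1, 19, 8) = 1
n2 (X): max(-8, 1) = 1
n0 (O): min(-5, 1) = -5
At n0, O picks n1 (lowest: -5).
At n1, X picks n1-2 (highest: -5).
At n1-2, O picks n1-2-1 (lowest: -5).
At n1-2-1, X picks n1-2-1-2 (highest: -5).
Terminal value -5.

n1-2-1-2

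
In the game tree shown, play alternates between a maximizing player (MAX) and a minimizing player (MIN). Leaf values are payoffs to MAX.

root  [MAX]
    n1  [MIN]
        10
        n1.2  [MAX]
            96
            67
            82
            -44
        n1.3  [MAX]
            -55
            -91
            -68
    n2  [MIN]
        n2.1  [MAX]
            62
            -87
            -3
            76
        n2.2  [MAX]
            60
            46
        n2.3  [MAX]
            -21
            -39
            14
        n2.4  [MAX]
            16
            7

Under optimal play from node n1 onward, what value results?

n1.2 (MAX): max(96, 67, 82, -44) = 96
n1.3 (MAX): max(-55, -91, -68) = -55
n1 (MIN): min(10, 96, -55) = -55

-55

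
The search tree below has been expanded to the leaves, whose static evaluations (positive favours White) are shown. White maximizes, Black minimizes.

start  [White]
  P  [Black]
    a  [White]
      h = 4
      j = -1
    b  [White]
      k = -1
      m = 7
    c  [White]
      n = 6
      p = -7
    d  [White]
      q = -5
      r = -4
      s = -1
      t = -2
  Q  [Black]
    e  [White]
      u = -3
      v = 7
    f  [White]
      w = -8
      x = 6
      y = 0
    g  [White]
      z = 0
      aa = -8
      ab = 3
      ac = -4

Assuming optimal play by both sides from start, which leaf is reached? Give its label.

ab

a (White): max(4, -1) = 4
b (White): max(-1, 7) = 7
c (White): max(6, -7) = 6
d (White): max(-5, -4, -1, -2) = -1
P (Black): min(4, 7, 6, -1) = -1
e (White): max(-3, 7) = 7
f (White): max(-8, 6, 0) = 6
g (White): max(0, -8, 3, -4) = 3
Q (Black): min(7, 6, 3) = 3
start (White): max(-1, 3) = 3
At start, White picks Q (highest: 3).
At Q, Black picks g (lowest: 3).
At g, White picks ab (highest: 3).
Terminal value 3.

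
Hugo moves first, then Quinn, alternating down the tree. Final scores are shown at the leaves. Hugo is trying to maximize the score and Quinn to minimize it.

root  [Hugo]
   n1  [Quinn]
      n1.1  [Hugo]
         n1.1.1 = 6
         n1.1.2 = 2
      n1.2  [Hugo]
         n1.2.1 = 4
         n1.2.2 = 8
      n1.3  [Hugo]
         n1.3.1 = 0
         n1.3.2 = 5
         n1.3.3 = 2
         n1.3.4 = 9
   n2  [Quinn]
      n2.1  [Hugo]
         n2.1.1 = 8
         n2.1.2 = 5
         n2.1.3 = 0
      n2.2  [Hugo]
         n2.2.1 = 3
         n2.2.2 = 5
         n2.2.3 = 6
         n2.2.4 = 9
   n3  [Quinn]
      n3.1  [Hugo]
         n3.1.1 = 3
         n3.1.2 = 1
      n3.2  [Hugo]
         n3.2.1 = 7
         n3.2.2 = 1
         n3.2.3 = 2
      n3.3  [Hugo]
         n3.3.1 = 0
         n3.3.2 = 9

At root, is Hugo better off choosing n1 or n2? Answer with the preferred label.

n1.1 (Hugo): max(6, 2) = 6
n1.2 (Hugo): max(4, 8) = 8
n1.3 (Hugo): max(0, 5, 2, 9) = 9
n1 (Quinn): min(6, 8, 9) = 6
n2.1 (Hugo): max(8, 5, 0) = 8
n2.2 (Hugo): max(3, 5, 6, 9) = 9
n2 (Quinn): min(8, 9) = 8
Hugo prefers the higher value; n1=6, n2=8. n2 is better since 8 > 6.

n2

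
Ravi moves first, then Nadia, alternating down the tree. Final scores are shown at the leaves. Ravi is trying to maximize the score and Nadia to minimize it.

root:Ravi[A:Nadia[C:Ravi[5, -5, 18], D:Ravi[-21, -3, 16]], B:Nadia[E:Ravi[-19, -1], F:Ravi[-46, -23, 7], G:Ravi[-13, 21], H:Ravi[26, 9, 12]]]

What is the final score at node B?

E (Ravi): max(-19, -1) = -1
F (Ravi): max(-46, -23, 7) = 7
G (Ravi): max(-13, 21) = 21
H (Ravi): max(26, 9, 12) = 26
B (Nadia): min(-1, 7, 21, 26) = -1

-1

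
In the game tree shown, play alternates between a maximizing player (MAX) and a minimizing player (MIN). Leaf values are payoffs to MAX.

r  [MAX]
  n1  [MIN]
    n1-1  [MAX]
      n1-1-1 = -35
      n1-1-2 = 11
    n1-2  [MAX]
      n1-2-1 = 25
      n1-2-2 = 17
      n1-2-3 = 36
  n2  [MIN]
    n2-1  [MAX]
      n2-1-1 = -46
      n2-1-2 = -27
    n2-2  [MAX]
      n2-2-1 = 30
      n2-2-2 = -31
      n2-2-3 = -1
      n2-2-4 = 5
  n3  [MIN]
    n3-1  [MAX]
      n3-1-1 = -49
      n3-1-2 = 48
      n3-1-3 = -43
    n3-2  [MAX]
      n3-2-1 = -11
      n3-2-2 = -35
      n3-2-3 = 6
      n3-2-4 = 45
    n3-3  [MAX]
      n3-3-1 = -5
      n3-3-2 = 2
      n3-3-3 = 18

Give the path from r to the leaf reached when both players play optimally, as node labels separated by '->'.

r -> n3 -> n3-3 -> n3-3-3

n1-1 (MAX): max(-35, 11) = 11
n1-2 (MAX): max(25, 17, 36) = 36
n1 (MIN): min(11, 36) = 11
n2-1 (MAX): max(-46, -27) = -27
n2-2 (MAX): max(30, -31, -1, 5) = 30
n2 (MIN): min(-27, 30) = -27
n3-1 (MAX): max(-49, 48, -43) = 48
n3-2 (MAX): max(-11, -35, 6, 45) = 45
n3-3 (MAX): max(-5, 2, 18) = 18
n3 (MIN): min(48, 45, 18) = 18
r (MAX): max(11, -27, 18) = 18
At r, MAX picks n3 (highest: 18).
At n3, MIN picks n3-3 (lowest: 18).
At n3-3, MAX picks n3-3-3 (highest: 18).
Terminal value 18.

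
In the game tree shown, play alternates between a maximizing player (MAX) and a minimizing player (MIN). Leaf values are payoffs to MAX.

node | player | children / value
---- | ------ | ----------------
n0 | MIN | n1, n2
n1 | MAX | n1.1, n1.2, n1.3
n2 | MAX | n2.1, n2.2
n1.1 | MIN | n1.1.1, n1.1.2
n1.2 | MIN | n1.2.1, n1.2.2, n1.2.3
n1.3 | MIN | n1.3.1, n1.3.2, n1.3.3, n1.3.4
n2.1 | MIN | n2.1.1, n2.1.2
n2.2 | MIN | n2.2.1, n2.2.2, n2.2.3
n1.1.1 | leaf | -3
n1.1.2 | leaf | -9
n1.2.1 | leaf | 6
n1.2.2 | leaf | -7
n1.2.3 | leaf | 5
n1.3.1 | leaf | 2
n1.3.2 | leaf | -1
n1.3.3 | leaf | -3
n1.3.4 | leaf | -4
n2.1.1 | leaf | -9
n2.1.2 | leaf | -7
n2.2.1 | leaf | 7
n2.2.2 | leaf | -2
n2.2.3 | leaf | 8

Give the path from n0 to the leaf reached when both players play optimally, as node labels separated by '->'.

n1.1 (MIN): min(-3, -9) = -9
n1.2 (MIN): min(6, -7, 5) = -7
n1.3 (MIN): min(2, -1, -3, -4) = -4
n1 (MAX): max(-9, -7, -4) = -4
n2.1 (MIN): min(-9, -7) = -9
n2.2 (MIN): min(7, -2, 8) = -2
n2 (MAX): max(-9, -2) = -2
n0 (MIN): min(-4, -2) = -4
At n0, MIN picks n1 (lowest: -4).
At n1, MAX picks n1.3 (highest: -4).
At n1.3, MIN picks n1.3.4 (lowest: -4).
Terminal value -4.

n0 -> n1 -> n1.3 -> n1.3.4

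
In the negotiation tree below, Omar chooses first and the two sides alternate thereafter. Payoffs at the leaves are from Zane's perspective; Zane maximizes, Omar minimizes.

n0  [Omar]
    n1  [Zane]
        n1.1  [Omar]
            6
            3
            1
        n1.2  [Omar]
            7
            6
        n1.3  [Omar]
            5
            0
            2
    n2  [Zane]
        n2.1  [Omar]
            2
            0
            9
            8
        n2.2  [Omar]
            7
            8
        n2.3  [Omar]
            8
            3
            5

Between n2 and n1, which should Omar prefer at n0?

n1

n2.1 (Omar): min(2, 0, 9, 8) = 0
n2.2 (Omar): min(7, 8) = 7
n2.3 (Omar): min(8, 3, 5) = 3
n2 (Zane): max(0, 7, 3) = 7
n1.1 (Omar): min(6, 3, 1) = 1
n1.2 (Omar): min(7, 6) = 6
n1.3 (Omar): min(5, 0, 2) = 0
n1 (Zane): max(1, 6, 0) = 6
Omar prefers the lower value; n2=7, n1=6. n1 is better since 6 < 7.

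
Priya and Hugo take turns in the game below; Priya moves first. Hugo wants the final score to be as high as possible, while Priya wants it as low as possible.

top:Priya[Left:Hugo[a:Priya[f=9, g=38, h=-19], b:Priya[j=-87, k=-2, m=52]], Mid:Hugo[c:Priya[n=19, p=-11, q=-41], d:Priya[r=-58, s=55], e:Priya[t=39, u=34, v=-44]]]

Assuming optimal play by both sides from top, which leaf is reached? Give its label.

a (Priya): min(9, 38, -19) = -19
b (Priya): min(-87, -2, 52) = -87
Left (Hugo): max(-19, -87) = -19
c (Priya): min(19, -11, -41) = -41
d (Priya): min(-58, 55) = -58
e (Priya): min(39, 34, -44) = -44
Mid (Hugo): max(-41, -58, -44) = -41
top (Priya): min(-19, -41) = -41
At top, Priya picks Mid (lowest: -41).
At Mid, Hugo picks c (highest: -41).
At c, Priya picks q (lowest: -41).
Terminal value -41.

q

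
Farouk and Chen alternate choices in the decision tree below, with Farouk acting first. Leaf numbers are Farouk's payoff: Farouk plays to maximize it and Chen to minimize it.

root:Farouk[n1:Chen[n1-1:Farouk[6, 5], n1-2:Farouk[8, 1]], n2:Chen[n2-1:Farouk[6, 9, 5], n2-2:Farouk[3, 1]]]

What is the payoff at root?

n1-1 (Farouk): max(6, 5) = 6
n1-2 (Farouk): max(8, 1) = 8
n1 (Chen): min(6, 8) = 6
n2-1 (Farouk): max(6, 9, 5) = 9
n2-2 (Farouk): max(3, 1) = 3
n2 (Chen): min(9, 3) = 3
root (Farouk): max(6, 3) = 6

6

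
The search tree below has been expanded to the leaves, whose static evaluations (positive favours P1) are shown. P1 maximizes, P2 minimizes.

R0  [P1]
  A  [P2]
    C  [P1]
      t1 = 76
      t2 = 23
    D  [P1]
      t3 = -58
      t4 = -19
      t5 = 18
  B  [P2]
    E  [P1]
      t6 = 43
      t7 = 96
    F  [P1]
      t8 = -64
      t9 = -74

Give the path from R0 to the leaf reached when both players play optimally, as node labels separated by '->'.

R0 -> A -> D -> t5

C (P1): max(76, 23) = 76
D (P1): max(-58, -19, 18) = 18
A (P2): min(76, 18) = 18
E (P1): max(43, 96) = 96
F (P1): max(-64, -74) = -64
B (P2): min(96, -64) = -64
R0 (P1): max(18, -64) = 18
At R0, P1 picks A (highest: 18).
At A, P2 picks D (lowest: 18).
At D, P1 picks t5 (highest: 18).
Terminal value 18.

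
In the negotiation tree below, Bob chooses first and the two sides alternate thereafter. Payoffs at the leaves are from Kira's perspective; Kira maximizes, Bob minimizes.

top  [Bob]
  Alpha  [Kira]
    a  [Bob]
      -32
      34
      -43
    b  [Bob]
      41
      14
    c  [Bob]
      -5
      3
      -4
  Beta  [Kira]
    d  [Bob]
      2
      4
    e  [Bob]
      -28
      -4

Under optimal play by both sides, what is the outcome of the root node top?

2

a (Bob): min(-32, 34, -43) = -43
b (Bob): min(41, 14) = 14
c (Bob): min(-5, 3, -4) = -5
Alpha (Kira): max(-43, 14, -5) = 14
d (Bob): min(2, 4) = 2
e (Bob): min(-28, -4) = -28
Beta (Kira): max(2, -28) = 2
top (Bob): min(14, 2) = 2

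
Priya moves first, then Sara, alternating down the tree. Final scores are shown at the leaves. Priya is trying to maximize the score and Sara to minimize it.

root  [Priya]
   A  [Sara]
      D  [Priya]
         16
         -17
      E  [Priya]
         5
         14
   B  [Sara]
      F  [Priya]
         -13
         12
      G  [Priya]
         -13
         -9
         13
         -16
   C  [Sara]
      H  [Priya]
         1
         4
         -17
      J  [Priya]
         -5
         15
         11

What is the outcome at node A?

D (Priya): max(16, -17) = 16
E (Priya): max(5, 14) = 14
A (Sara): min(16, 14) = 14

14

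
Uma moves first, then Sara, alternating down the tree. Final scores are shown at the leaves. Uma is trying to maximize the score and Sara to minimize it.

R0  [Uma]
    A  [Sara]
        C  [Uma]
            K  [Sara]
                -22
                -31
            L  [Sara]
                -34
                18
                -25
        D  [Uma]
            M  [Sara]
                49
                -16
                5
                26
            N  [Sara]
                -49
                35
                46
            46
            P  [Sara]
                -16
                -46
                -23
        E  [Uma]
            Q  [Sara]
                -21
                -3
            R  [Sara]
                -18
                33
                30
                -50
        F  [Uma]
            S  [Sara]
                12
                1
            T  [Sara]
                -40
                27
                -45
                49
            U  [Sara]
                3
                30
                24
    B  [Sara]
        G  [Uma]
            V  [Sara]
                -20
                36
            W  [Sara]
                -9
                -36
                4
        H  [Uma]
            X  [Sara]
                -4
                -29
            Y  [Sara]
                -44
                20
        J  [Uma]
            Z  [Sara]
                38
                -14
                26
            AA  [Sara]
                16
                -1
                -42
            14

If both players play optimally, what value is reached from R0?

K (Sara): min(-22, -31) = -31
L (Sara): min(-34, 18, -25) = -34
C (Uma): max(-31, -34) = -31
M (Sara): min(49, -16, 5, 26) = -16
N (Sara): min(-49, 35, 46) = -49
P (Sara): min(-16, -46, -23) = -46
D (Uma): max(-16, -49, 46, -46) = 46
Q (Sara): min(-21, -3) = -21
R (Sara): min(-18, 33, 30, -50) = -50
E (Uma): max(-21, -50) = -21
S (Sara): min(12, 1) = 1
T (Sara): min(-40, 27, -45, 49) = -45
U (Sara): min(3, 30, 24) = 3
F (Uma): max(1, -45, 3) = 3
A (Sara): min(-31, 46, -21, 3) = -31
V (Sara): min(-20, 36) = -20
W (Sara): min(-9, -36, 4) = -36
G (Uma): max(-20, -36) = -20
X (Sara): min(-4, -29) = -29
Y (Sara): min(-44, 20) = -44
H (Uma): max(-29, -44) = -29
Z (Sara): min(38, -14, 26) = -14
AA (Sara): min(16, -1, -42) = -42
J (Uma): max(-14, -42, 14) = 14
B (Sara): min(-20, -29, 14) = -29
R0 (Uma): max(-31, -29) = -29

-29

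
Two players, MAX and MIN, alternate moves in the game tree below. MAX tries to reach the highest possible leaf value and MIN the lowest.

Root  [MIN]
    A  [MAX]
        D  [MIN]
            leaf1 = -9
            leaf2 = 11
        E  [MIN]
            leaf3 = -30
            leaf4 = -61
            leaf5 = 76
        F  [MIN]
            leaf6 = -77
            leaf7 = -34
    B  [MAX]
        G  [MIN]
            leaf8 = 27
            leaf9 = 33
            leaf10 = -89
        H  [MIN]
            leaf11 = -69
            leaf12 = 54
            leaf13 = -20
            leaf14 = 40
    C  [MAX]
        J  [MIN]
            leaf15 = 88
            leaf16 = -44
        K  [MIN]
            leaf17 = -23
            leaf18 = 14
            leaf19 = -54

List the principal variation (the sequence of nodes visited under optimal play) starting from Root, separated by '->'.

Root -> B -> H -> leaf11

D (MIN): min(-9, 11) = -9
E (MIN): min(-30, -61, 76) = -61
F (MIN): min(-77, -34) = -77
A (MAX): max(-9, -61, -77) = -9
G (MIN): min(27, 33, -89) = -89
H (MIN): min(-69, 54, -20, 40) = -69
B (MAX): max(-89, -69) = -69
J (MIN): min(88, -44) = -44
K (MIN): min(-23, 14, -54) = -54
C (MAX): max(-44, -54) = -44
Root (MIN): min(-9, -69, -44) = -69
At Root, MIN picks B (lowest: -69).
At B, MAX picks H (highest: -69).
At H, MIN picks leaf11 (lowest: -69).
Terminal value -69.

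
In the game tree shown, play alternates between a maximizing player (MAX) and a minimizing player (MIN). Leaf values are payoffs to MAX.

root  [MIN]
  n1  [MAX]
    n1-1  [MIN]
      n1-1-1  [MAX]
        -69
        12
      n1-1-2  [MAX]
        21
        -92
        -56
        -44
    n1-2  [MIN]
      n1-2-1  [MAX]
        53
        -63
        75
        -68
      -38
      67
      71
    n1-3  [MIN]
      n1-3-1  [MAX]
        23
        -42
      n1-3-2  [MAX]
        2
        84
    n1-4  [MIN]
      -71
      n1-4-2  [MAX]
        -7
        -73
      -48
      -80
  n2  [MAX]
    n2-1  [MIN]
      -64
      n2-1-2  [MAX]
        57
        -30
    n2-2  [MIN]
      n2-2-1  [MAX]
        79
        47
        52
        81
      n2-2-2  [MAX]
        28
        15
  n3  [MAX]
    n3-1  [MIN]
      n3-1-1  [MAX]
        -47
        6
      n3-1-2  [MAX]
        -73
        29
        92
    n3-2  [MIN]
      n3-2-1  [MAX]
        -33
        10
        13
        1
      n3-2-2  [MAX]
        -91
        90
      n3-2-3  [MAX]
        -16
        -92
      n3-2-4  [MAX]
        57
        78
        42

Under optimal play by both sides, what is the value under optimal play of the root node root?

6

n1-1-1 (MAX): max(-69, 12) = 12
n1-1-2 (MAX): max(21, -92, -56, -44) = 21
n1-1 (MIN): min(12, 21) = 12
n1-2-1 (MAX): max(53, -63, 75, -68) = 75
n1-2 (MIN): min(75, -38, 67, 71) = -38
n1-3-1 (MAX): max(23, -42) = 23
n1-3-2 (MAX): max(2, 84) = 84
n1-3 (MIN): min(23, 84) = 23
n1-4-2 (MAX): max(-7, -73) = -7
n1-4 (MIN): min(-71, -7, -48, -80) = -80
n1 (MAX): max(12, -38, 23, -80) = 23
n2-1-2 (MAX): max(57, -30) = 57
n2-1 (MIN): min(-64, 57) = -64
n2-2-1 (MAX): max(79, 47, 52, 81) = 81
n2-2-2 (MAX): max(28, 15) = 28
n2-2 (MIN): min(81, 28) = 28
n2 (MAX): max(-64, 28) = 28
n3-1-1 (MAX): max(-47, 6) = 6
n3-1-2 (MAX): max(-73, 29, 92) = 92
n3-1 (MIN): min(6, 92) = 6
n3-2-1 (MAX): max(-33, 10, 13, 1) = 13
n3-2-2 (MAX): max(-91, 90) = 90
n3-2-3 (MAX): max(-16, -92) = -16
n3-2-4 (MAX): max(57, 78, 42) = 78
n3-2 (MIN): min(13, 90, -16, 78) = -16
n3 (MAX): max(6, -16) = 6
root (MIN): min(23, 28, 6) = 6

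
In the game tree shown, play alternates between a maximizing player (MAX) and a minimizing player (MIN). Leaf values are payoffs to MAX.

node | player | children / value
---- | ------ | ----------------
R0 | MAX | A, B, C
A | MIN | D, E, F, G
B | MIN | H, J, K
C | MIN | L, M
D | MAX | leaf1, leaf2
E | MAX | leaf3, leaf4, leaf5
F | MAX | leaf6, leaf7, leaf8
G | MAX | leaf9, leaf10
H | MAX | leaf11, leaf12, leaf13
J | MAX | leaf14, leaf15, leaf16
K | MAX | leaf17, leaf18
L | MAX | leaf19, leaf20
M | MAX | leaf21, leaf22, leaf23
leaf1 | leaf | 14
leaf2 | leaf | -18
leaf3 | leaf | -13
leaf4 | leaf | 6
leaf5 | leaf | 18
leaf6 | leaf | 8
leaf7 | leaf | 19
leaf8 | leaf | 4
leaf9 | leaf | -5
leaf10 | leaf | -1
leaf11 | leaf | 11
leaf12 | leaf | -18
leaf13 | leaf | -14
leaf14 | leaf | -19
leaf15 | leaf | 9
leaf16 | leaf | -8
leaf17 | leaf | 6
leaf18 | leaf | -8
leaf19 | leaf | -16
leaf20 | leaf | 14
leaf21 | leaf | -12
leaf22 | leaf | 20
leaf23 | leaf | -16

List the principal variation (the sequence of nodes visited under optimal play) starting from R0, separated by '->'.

D (MAX): max(14, -18) = 14
E (MAX): max(-13, 6, 18) = 18
F (MAX): max(8, 19, 4) = 19
G (MAX): max(-5, -1) = -1
A (MIN): min(14, 18, 19, -1) = -1
H (MAX): max(11, -18, -14) = 11
J (MAX): max(-19, 9, -8) = 9
K (MAX): max(6, -8) = 6
B (MIN): min(11, 9, 6) = 6
L (MAX): max(-16, 14) = 14
M (MAX): max(-12, 20, -16) = 20
C (MIN): min(14, 20) = 14
R0 (MAX): max(-1, 6, 14) = 14
At R0, MAX picks C (highest: 14).
At C, MIN picks L (lowest: 14).
At L, MAX picks leaf20 (highest: 14).
Terminal value 14.

R0 -> C -> L -> leaf20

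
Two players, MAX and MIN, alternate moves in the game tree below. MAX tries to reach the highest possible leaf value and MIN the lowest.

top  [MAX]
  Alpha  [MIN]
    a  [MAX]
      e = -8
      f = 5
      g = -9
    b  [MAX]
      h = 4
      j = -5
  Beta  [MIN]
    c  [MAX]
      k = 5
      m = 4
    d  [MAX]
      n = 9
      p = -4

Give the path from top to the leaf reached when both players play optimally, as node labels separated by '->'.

top -> Beta -> c -> k

a (MAX): max(-8, 5, -9) = 5
b (MAX): max(4, -5) = 4
Alpha (MIN): min(5, 4) = 4
c (MAX): max(5, 4) = 5
d (MAX): max(9, -4) = 9
Beta (MIN): min(5, 9) = 5
top (MAX): max(4, 5) = 5
At top, MAX picks Beta (highest: 5).
At Beta, MIN picks c (lowest: 5).
At c, MAX picks k (highest: 5).
Terminal value 5.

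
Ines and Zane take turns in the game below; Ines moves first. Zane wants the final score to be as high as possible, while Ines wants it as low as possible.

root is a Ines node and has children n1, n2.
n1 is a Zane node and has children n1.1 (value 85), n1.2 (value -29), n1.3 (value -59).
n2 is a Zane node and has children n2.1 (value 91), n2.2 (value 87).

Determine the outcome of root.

n1 (Zane): max(85, -29, -59) = 85
n2 (Zane): max(91, 87) = 91
root (Ines): min(85, 91) = 85

85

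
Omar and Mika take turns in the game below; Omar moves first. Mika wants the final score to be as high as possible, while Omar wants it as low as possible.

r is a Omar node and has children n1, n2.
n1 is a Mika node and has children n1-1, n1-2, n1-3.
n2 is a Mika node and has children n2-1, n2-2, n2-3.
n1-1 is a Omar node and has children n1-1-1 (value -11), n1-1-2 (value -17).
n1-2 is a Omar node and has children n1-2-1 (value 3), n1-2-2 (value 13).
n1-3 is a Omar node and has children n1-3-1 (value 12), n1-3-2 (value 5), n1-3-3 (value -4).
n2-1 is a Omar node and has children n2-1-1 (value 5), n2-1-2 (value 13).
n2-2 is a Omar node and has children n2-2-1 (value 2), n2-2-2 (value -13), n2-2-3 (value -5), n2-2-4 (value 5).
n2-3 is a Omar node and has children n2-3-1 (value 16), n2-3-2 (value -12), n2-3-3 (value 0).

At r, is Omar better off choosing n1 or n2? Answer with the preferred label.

n1

n1-1 (Omar): min(-11, -17) = -17
n1-2 (Omar): min(3, 13) = 3
n1-3 (Omar): min(12, 5, -4) = -4
n1 (Mika): max(-17, 3, -4) = 3
n2-1 (Omar): min(5, 13) = 5
n2-2 (Omar): min(2, -13, -5, 5) = -13
n2-3 (Omar): min(16, -12, 0) = -12
n2 (Mika): max(5, -13, -12) = 5
Omar prefers the lower value; n1=3, n2=5. n1 is better since 3 < 5.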